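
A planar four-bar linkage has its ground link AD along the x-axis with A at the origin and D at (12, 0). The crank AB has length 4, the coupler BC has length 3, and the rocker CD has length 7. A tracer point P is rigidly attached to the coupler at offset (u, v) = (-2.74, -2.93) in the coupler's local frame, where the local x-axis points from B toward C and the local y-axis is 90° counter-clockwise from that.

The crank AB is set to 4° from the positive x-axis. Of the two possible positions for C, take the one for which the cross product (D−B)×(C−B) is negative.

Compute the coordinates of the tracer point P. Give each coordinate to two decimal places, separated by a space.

0.11 1.30

A=(0,0), D=(12.00,0)
B = A + 4.00·(cos4°, sin4°) = (3.9903, 0.2790)
|BD| = 8.0146
circle(B,3.00) ∩ circle(D,7.00): a=1.5119, h=2.5912
  candidates: C₊=(5.5914,2.8160) cross=20.767; C₋=(5.4110,-2.3632) cross=-20.767
  mode - wants cross < 0 → take C=(5.4110,-2.3632) (cross=-20.767)
ex = (C−B)/|BC| = (0.4736,-0.8808); ey = (0.8808,0.4736)
P = B + -2.74·ex + -2.93·ey = (0.1121,1.3047)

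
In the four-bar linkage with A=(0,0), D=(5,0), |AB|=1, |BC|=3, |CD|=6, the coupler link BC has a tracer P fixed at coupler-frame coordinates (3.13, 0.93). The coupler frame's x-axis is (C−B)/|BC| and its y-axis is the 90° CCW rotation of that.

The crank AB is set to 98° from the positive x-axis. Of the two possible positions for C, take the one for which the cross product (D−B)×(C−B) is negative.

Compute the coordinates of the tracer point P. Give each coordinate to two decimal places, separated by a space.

A=(0,0), D=(5.00,0)
B = A + 1.00·(cos98°, sin98°) = (-0.1392, 0.9903)
|BD| = 5.2337
circle(B,3.00) ∩ circle(D,6.00): a=0.0374, h=2.9998
  candidates: C₊=(0.4652,3.9288) cross=15.700; C₋=(-0.6700,-1.9624) cross=-15.700
  mode - wants cross < 0 → take C=(-0.6700,-1.9624) (cross=-15.700)
ex = (C−B)/|BC| = (-0.1769,-0.9842); ey = (0.9842,-0.1769)
P = B + 3.13·ex + 0.93·ey = (0.2223,-2.2549)

0.22 -2.25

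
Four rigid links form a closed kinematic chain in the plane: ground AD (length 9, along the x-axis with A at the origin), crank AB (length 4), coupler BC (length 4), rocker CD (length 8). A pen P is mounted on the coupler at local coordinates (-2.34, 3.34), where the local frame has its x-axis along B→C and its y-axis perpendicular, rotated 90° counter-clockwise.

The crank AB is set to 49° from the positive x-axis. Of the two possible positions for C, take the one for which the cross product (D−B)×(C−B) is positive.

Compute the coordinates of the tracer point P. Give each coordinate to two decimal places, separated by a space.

A=(0,0), D=(9.00,0)
B = A + 4.00·(cos49°, sin49°) = (2.6242, 3.0188)
|BD| = 7.0543
circle(B,4.00) ∩ circle(D,8.00): a=0.1250, h=3.9980
  candidates: C₊=(4.4481,6.5788) cross=28.204; C₋=(1.0263,-0.6481) cross=-28.204
  mode + wants cross > 0 → take C=(4.4481,6.5788) (cross=28.204)
ex = (C−B)/|BC| = (0.4560,0.8900); ey = (-0.8900,0.4560)
P = B + -2.34·ex + 3.34·ey = (-1.4153,2.4592)

-1.42 2.46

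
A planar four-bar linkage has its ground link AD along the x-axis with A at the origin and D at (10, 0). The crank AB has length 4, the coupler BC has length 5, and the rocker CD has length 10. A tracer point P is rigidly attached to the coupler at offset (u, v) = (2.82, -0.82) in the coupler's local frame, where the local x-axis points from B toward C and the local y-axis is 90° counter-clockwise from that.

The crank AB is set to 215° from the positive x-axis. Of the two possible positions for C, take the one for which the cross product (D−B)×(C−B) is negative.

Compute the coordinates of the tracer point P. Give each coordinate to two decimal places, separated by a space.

-1.17 -4.34

A=(0,0), D=(10.00,0)
B = A + 4.00·(cos215°, sin215°) = (-3.2766, -2.2943)
|BD| = 13.4734
circle(B,5.00) ∩ circle(D,10.00): a=3.9534, h=3.0611
  candidates: C₊=(0.0978,1.3953) cross=41.244; C₋=(1.1403,-4.6375) cross=-41.244
  mode - wants cross < 0 → take C=(1.1403,-4.6375) (cross=-41.244)
ex = (C−B)/|BC| = (0.8834,-0.4686); ey = (0.4686,0.8834)
P = B + 2.82·ex + -0.82·ey = (-1.1697,-4.3402)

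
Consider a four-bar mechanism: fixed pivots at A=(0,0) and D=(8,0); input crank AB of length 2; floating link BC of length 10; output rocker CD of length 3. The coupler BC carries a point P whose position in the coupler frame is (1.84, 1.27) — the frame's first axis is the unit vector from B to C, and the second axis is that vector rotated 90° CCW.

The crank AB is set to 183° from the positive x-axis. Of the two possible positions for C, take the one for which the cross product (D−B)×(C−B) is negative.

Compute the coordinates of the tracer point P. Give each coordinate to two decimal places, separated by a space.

A=(0,0), D=(8.00,0)
B = A + 2.00·(cos183°, sin183°) = (-1.9973, -0.1047)
|BD| = 9.9978
circle(B,10.00) ∩ circle(D,3.00): a=9.5499, h=2.9664
  candidates: C₊=(7.5211,2.9615) cross=29.657; C₋=(7.5832,-2.9709) cross=-29.657
  mode - wants cross < 0 → take C=(7.5832,-2.9709) (cross=-29.657)
ex = (C−B)/|BC| = (0.9580,-0.2866); ey = (0.2866,0.9580)
P = B + 1.84·ex + 1.27·ey = (0.1296,0.5847)

0.13 0.58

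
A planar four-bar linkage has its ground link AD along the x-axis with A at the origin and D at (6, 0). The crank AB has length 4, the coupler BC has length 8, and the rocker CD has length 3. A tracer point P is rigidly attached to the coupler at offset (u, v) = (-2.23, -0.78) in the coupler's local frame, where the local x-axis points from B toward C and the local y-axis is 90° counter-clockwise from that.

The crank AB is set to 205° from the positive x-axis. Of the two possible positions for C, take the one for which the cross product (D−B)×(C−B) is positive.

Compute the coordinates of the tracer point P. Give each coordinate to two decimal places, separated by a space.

-5.30 -3.36

A=(0,0), D=(6.00,0)
B = A + 4.00·(cos205°, sin205°) = (-3.6252, -1.6905)
|BD| = 9.7726
circle(B,8.00) ∩ circle(D,3.00): a=7.7003, h=2.1693
  candidates: C₊=(3.5837,1.7781) cross=21.199; C₋=(4.3342,-2.4950) cross=-21.199
  mode + wants cross > 0 → take C=(3.5837,1.7781) (cross=21.199)
ex = (C−B)/|BC| = (0.9011,0.4336); ey = (-0.4336,0.9011)
P = B + -2.23·ex + -0.78·ey = (-5.2965,-3.3602)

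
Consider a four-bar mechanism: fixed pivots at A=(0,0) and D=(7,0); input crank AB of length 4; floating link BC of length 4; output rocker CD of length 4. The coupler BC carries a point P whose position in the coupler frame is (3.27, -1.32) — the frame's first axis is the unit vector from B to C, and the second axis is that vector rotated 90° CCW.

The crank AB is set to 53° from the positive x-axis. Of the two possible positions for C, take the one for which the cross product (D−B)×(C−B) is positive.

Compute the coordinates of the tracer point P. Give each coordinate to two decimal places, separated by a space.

5.87 2.51

A=(0,0), D=(7.00,0)
B = A + 4.00·(cos53°, sin53°) = (2.4073, 3.1945)
|BD| = 5.5945
circle(B,4.00) ∩ circle(D,4.00): a=2.7972, h=2.8593
  candidates: C₊=(6.3363,3.9446) cross=15.996; C₋=(3.0709,-0.7500) cross=-15.996
  mode + wants cross > 0 → take C=(6.3363,3.9446) (cross=15.996)
ex = (C−B)/|BC| = (0.9823,0.1875); ey = (-0.1875,0.9823)
P = B + 3.27·ex + -1.32·ey = (5.8668,2.5111)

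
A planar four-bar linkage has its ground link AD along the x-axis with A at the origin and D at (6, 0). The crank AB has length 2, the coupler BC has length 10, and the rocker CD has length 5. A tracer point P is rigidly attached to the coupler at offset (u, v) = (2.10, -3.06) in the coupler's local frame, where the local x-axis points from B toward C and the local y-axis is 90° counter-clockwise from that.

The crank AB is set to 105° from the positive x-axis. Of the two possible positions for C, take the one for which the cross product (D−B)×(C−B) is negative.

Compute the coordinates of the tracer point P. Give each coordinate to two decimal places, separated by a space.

-1.10 -1.73

A=(0,0), D=(6.00,0)
B = A + 2.00·(cos105°, sin105°) = (-0.5176, 1.9319)
|BD| = 6.7979
circle(B,10.00) ∩ circle(D,5.00): a=8.9154, h=4.5295
  candidates: C₊=(9.3173,3.7410) cross=30.791; C₋=(6.7429,-4.9445) cross=-30.791
  mode - wants cross < 0 → take C=(6.7429,-4.9445) (cross=-30.791)
ex = (C−B)/|BC| = (0.7261,-0.6876); ey = (0.6876,0.7261)
P = B + 2.10·ex + -3.06·ey = (-1.0971,-1.7339)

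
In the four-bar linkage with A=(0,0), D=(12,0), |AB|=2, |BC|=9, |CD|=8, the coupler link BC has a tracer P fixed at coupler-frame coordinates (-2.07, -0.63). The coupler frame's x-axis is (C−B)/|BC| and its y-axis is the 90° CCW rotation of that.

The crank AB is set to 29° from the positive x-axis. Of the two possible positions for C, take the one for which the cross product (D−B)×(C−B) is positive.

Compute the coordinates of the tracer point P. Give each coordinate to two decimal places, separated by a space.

0.67 -0.90

A=(0,0), D=(12.00,0)
B = A + 2.00·(cos29°, sin29°) = (1.7492, 0.9696)
|BD| = 10.2965
circle(B,9.00) ∩ circle(D,8.00): a=5.9738, h=6.7316
  candidates: C₊=(8.3304,7.1087) cross=69.312; C₋=(7.0626,-6.2946) cross=-69.312
  mode + wants cross > 0 → take C=(8.3304,7.1087) (cross=69.312)
ex = (C−B)/|BC| = (0.7312,0.6821); ey = (-0.6821,0.7312)
P = B + -2.07·ex + -0.63·ey = (0.6653,-0.9031)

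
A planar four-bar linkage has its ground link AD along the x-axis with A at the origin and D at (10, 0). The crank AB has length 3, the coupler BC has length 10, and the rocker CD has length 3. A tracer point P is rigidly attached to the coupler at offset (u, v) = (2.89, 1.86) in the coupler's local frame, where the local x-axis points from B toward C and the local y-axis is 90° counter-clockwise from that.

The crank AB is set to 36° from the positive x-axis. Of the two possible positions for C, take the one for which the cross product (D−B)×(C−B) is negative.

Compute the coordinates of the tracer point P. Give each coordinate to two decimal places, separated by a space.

5.84 2.16

A=(0,0), D=(10.00,0)
B = A + 3.00·(cos36°, sin36°) = (2.4271, 1.7634)
|BD| = 7.7755
circle(B,10.00) ∩ circle(D,3.00): a=9.7395, h=2.2678
  candidates: C₊=(12.4271,1.7634) cross=17.634; C₋=(11.3984,-2.6541) cross=-17.634
  mode - wants cross < 0 → take C=(11.3984,-2.6541) (cross=-17.634)
ex = (C−B)/|BC| = (0.8971,-0.4417); ey = (0.4417,0.8971)
P = B + 2.89·ex + 1.86·ey = (5.8414,2.1554)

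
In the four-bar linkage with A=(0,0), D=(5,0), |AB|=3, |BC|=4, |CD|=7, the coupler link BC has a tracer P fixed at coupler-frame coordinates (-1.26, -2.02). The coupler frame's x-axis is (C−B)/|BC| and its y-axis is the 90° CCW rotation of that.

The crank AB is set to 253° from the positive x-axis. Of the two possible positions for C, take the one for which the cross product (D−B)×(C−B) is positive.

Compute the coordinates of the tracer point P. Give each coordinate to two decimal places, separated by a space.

A=(0,0), D=(5.00,0)
B = A + 3.00·(cos253°, sin253°) = (-0.8771, -2.8689)
|BD| = 6.5400
circle(B,4.00) ∩ circle(D,7.00): a=0.7470, h=3.9296
  candidates: C₊=(-1.9296,0.9901) cross=25.700; C₋=(1.5180,-6.0726) cross=-25.700
  mode + wants cross > 0 → take C=(-1.9296,0.9901) (cross=25.700)
ex = (C−B)/|BC| = (-0.2631,0.9648); ey = (-0.9648,-0.2631)
P = B + -1.26·ex + -2.02·ey = (1.4032,-3.5530)

1.40 -3.55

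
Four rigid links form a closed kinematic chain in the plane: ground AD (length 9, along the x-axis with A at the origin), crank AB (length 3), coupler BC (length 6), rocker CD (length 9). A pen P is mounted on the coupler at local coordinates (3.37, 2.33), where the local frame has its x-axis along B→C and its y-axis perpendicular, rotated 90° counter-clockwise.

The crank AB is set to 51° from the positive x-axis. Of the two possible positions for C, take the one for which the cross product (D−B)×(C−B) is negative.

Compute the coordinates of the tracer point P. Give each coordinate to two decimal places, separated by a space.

3.53 -1.42

A=(0,0), D=(9.00,0)
B = A + 3.00·(cos51°, sin51°) = (1.8880, 2.3314)
|BD| = 7.4844
circle(B,6.00) ∩ circle(D,9.00): a=0.7360, h=5.9547
  candidates: C₊=(4.4422,7.7606) cross=44.567; C₋=(0.7324,-3.5562) cross=-44.567
  mode - wants cross < 0 → take C=(0.7324,-3.5562) (cross=-44.567)
ex = (C−B)/|BC| = (-0.1926,-0.9813); ey = (0.9813,-0.1926)
P = B + 3.37·ex + 2.33·ey = (3.5253,-1.4242)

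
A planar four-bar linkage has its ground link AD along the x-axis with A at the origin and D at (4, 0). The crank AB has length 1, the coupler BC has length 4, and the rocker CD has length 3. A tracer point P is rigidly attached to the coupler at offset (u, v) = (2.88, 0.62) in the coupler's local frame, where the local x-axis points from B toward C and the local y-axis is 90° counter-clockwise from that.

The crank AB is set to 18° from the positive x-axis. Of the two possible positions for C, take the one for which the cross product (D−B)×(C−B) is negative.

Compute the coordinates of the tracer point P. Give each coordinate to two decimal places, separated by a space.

A=(0,0), D=(4.00,0)
B = A + 1.00·(cos18°, sin18°) = (0.9511, 0.3090)
|BD| = 3.0646
circle(B,4.00) ∩ circle(D,3.00): a=2.6744, h=2.9745
  candidates: C₊=(3.9117,2.9987) cross=9.116; C₋=(3.3119,-2.9200) cross=-9.116
  mode - wants cross < 0 → take C=(3.3119,-2.9200) (cross=-9.116)
ex = (C−B)/|BC| = (0.5902,-0.8073); ey = (0.8073,0.5902)
P = B + 2.88·ex + 0.62·ey = (3.1513,-1.6500)

3.15 -1.65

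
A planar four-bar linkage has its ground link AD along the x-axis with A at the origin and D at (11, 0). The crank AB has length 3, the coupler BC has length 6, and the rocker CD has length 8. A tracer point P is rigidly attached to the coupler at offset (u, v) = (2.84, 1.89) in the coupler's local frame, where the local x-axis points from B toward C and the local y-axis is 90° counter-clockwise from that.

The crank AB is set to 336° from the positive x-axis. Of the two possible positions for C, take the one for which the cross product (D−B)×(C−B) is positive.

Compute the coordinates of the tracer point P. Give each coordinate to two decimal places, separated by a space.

1.72 2.03

A=(0,0), D=(11.00,0)
B = A + 3.00·(cos336°, sin336°) = (2.7406, -1.2202)
|BD| = 8.3490
circle(B,6.00) ∩ circle(D,8.00): a=2.4977, h=5.4554
  candidates: C₊=(4.4142,4.5417) cross=45.547; C₋=(6.0088,-6.2520) cross=-45.547
  mode + wants cross > 0 → take C=(4.4142,4.5417) (cross=45.547)
ex = (C−B)/|BC| = (0.2789,0.9603); ey = (-0.9603,0.2789)
P = B + 2.84·ex + 1.89·ey = (1.7178,2.0342)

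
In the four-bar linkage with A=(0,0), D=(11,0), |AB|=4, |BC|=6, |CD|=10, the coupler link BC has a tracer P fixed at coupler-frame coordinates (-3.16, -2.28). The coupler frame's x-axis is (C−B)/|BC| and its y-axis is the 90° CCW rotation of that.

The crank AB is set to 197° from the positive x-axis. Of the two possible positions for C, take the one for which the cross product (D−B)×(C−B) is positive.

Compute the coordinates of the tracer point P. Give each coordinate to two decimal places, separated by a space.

-5.25 -4.80

A=(0,0), D=(11.00,0)
B = A + 4.00·(cos197°, sin197°) = (-3.8252, -1.1695)
|BD| = 14.8713
circle(B,6.00) ∩ circle(D,10.00): a=5.2838, h=2.8427
  candidates: C₊=(1.2187,2.0800) cross=42.275; C₋=(1.6658,-3.5879) cross=-42.275
  mode + wants cross > 0 → take C=(1.2187,2.0800) (cross=42.275)
ex = (C−B)/|BC| = (0.8407,0.5416); ey = (-0.5416,0.8407)
P = B + -3.16·ex + -2.28·ey = (-5.2469,-4.7975)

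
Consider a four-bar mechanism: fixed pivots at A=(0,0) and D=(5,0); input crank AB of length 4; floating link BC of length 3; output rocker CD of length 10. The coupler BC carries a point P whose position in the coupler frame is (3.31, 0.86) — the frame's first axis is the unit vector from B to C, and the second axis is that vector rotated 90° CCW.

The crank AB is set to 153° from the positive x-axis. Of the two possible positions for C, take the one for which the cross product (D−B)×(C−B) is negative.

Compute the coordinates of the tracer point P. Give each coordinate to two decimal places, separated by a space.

-4.35 -1.51

A=(0,0), D=(5.00,0)
B = A + 4.00·(cos153°, sin153°) = (-3.5640, 1.8160)
|BD| = 8.7544
circle(B,3.00) ∩ circle(D,10.00): a=-0.8201, h=2.8857
  candidates: C₊=(-3.7677,4.8090) cross=25.263; C₋=(-4.9649,-0.8369) cross=-25.263
  mode - wants cross < 0 → take C=(-4.9649,-0.8369) (cross=-25.263)
ex = (C−B)/|BC| = (-0.4670,-0.8843); ey = (0.8843,-0.4670)
P = B + 3.31·ex + 0.86·ey = (-4.3492,-1.5126)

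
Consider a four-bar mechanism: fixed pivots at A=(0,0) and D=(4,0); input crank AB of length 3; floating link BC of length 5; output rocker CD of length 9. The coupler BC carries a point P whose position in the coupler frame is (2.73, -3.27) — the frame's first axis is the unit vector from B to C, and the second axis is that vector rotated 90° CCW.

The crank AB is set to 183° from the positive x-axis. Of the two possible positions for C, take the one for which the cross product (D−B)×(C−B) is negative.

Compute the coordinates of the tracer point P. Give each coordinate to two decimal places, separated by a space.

-6.47 -2.62

A=(0,0), D=(4.00,0)
B = A + 3.00·(cos183°, sin183°) = (-2.9959, -0.1570)
|BD| = 6.9977
circle(B,5.00) ∩ circle(D,9.00): a=-0.5025, h=4.9747
  candidates: C₊=(-3.6099,4.8051) cross=34.811; C₋=(-3.3867,-5.1417) cross=-34.811
  mode - wants cross < 0 → take C=(-3.3867,-5.1417) (cross=-34.811)
ex = (C−B)/|BC| = (-0.0782,-0.9969); ey = (0.9969,-0.0782)
P = B + 2.73·ex + -3.27·ey = (-6.4692,-2.6231)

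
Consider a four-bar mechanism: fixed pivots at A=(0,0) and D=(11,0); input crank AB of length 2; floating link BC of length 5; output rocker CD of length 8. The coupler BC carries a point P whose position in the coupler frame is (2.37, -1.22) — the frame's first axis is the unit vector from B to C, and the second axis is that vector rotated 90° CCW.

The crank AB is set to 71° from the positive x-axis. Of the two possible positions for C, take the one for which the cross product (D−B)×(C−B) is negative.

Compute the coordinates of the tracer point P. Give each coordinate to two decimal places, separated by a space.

0.90 -0.76

A=(0,0), D=(11.00,0)
B = A + 2.00·(cos71°, sin71°) = (0.6511, 1.8910)
|BD| = 10.5202
circle(B,5.00) ∩ circle(D,8.00): a=3.4065, h=3.6600
  candidates: C₊=(4.6601,4.8791) cross=38.504; C₋=(3.3443,-2.3217) cross=-38.504
  mode - wants cross < 0 → take C=(3.3443,-2.3217) (cross=-38.504)
ex = (C−B)/|BC| = (0.5386,-0.8425); ey = (0.8425,0.5386)
P = B + 2.37·ex + -1.22·ey = (0.8998,-0.7629)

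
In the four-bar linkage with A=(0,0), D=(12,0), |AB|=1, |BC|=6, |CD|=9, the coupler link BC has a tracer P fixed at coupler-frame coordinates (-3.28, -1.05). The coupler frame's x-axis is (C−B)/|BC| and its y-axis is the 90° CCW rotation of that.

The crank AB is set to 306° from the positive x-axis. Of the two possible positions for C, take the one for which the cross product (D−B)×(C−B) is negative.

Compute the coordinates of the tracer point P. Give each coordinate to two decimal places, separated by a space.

-2.41 0.89

A=(0,0), D=(12.00,0)
B = A + 1.00·(cos306°, sin306°) = (0.5878, -0.8090)
|BD| = 11.4409
circle(B,6.00) ∩ circle(D,9.00): a=3.7538, h=4.6807
  candidates: C₊=(4.0012,4.1254) cross=53.551; C₋=(4.6632,-5.2126) cross=-53.551
  mode - wants cross < 0 → take C=(4.6632,-5.2126) (cross=-53.551)
ex = (C−B)/|BC| = (0.6792,-0.7339); ey = (0.7339,0.6792)
P = B + -3.28·ex + -1.05·ey = (-2.4107,0.8851)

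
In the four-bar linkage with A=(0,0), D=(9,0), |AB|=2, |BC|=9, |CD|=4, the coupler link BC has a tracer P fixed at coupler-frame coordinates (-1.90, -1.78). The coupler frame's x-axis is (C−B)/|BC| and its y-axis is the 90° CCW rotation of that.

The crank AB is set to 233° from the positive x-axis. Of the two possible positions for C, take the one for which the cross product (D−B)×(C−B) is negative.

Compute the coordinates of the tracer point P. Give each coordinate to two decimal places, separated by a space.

-3.47 -2.88

A=(0,0), D=(9.00,0)
B = A + 2.00·(cos233°, sin233°) = (-1.2036, -1.5973)
|BD| = 10.3279
circle(B,9.00) ∩ circle(D,4.00): a=8.3108, h=3.4542
  candidates: C₊=(6.4729,3.1006) cross=35.674; C₋=(7.5413,-3.7246) cross=-35.674
  mode - wants cross < 0 → take C=(7.5413,-3.7246) (cross=-35.674)
ex = (C−B)/|BC| = (0.9717,-0.2364); ey = (0.2364,0.9717)
P = B + -1.90·ex + -1.78·ey = (-3.4705,-2.8777)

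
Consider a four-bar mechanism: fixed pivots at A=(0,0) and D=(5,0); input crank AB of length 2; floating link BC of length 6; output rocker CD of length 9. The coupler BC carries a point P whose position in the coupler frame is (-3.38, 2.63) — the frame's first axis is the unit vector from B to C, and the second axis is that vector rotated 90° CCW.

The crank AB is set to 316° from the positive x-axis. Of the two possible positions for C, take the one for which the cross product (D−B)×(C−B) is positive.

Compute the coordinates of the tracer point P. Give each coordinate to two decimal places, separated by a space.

A=(0,0), D=(5.00,0)
B = A + 2.00·(cos316°, sin316°) = (1.4387, -1.3893)
|BD| = 3.8227
circle(B,6.00) ∩ circle(D,9.00): a=-3.9745, h=4.4948
  candidates: C₊=(-3.8976,1.3537) cross=17.182; C₋=(-0.6305,-7.0213) cross=-17.182
  mode + wants cross > 0 → take C=(-3.8976,1.3537) (cross=17.182)
ex = (C−B)/|BC| = (-0.8894,0.4572); ey = (-0.4572,-0.8894)
P = B + -3.38·ex + 2.63·ey = (3.2425,-5.2736)

3.24 -5.27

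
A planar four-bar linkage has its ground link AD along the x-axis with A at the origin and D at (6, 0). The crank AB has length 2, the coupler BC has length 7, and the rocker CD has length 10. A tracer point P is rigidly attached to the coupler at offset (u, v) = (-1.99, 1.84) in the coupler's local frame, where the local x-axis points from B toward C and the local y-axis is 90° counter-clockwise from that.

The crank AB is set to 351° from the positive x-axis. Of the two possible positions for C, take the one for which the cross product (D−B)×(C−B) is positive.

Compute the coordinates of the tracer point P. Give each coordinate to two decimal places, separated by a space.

A=(0,0), D=(6.00,0)
B = A + 2.00·(cos351°, sin351°) = (1.9754, -0.3129)
|BD| = 4.0368
circle(B,7.00) ∩ circle(D,10.00): a=-4.2986, h=5.5247
  candidates: C₊=(-2.7384,4.8621) cross=22.302; C₋=(-1.8821,-6.1541) cross=-22.302
  mode + wants cross > 0 → take C=(-2.7384,4.8621) (cross=22.302)
ex = (C−B)/|BC| = (-0.6734,0.7393); ey = (-0.7393,-0.6734)
P = B + -1.99·ex + 1.84·ey = (1.9552,-3.0231)

1.96 -3.02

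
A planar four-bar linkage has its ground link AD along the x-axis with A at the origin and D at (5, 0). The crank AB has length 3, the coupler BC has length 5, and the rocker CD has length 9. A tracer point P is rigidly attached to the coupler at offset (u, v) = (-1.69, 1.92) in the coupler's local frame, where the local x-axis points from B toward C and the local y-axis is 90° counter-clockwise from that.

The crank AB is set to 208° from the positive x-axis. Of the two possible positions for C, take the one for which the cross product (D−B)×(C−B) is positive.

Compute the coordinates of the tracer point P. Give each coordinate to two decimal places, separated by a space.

-4.34 -3.32

A=(0,0), D=(5.00,0)
B = A + 3.00·(cos208°, sin208°) = (-2.6488, -1.4084)
|BD| = 7.7774
circle(B,5.00) ∩ circle(D,9.00): a=0.2886, h=4.9917
  candidates: C₊=(-3.2690,3.5530) cross=38.822; C₋=(-1.4611,-6.2653) cross=-38.822
  mode + wants cross > 0 → take C=(-3.2690,3.5530) (cross=38.822)
ex = (C−B)/|BC| = (-0.1240,0.9923); ey = (-0.9923,-0.1240)
P = B + -1.69·ex + 1.92·ey = (-4.3444,-3.3235)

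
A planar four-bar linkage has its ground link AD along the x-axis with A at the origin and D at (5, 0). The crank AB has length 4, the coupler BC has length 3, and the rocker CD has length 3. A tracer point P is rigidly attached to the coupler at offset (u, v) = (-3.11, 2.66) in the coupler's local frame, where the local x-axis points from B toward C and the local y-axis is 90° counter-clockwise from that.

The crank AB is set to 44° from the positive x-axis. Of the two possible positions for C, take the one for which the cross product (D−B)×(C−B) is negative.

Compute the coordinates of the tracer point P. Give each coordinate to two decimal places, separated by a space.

6.33 4.98

A=(0,0), D=(5.00,0)
B = A + 4.00·(cos44°, sin44°) = (2.8774, 2.7786)
|BD| = 3.4966
circle(B,3.00) ∩ circle(D,3.00): a=1.7483, h=2.4379
  candidates: C₊=(5.8760,2.8693) cross=8.524; C₋=(2.0014,-0.0906) cross=-8.524
  mode - wants cross < 0 → take C=(2.0014,-0.0906) (cross=-8.524)
ex = (C−B)/|BC| = (-0.2920,-0.9564); ey = (0.9564,-0.2920)
P = B + -3.11·ex + 2.66·ey = (6.3295,4.9764)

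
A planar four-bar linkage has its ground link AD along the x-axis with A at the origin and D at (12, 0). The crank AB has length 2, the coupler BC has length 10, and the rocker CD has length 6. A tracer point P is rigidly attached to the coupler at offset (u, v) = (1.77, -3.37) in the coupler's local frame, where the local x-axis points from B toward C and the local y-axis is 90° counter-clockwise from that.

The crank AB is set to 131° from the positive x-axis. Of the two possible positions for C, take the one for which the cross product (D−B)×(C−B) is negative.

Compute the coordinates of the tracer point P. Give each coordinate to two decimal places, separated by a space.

A=(0,0), D=(12.00,0)
B = A + 2.00·(cos131°, sin131°) = (-1.3121, 1.5094)
|BD| = 13.3974
circle(B,10.00) ∩ circle(D,6.00): a=9.0872, h=4.1740
  candidates: C₊=(8.1875,4.6330) cross=55.921; C₋=(7.2470,-3.6618) cross=-55.921
  mode - wants cross < 0 → take C=(7.2470,-3.6618) (cross=-55.921)
ex = (C−B)/|BC| = (0.8559,-0.5171); ey = (0.5171,0.8559)
P = B + 1.77·ex + -3.37·ey = (-1.5399,-2.2903)

-1.54 -2.29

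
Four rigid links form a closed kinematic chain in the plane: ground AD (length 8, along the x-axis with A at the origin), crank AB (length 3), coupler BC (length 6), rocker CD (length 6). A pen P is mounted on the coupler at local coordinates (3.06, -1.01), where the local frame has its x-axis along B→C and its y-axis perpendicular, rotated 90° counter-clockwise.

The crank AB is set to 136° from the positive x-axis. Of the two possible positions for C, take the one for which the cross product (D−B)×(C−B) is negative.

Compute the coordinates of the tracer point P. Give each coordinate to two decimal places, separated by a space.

-0.55 -0.71

A=(0,0), D=(8.00,0)
B = A + 3.00·(cos136°, sin136°) = (-2.1580, 2.0840)
|BD| = 10.3696
circle(B,6.00) ∩ circle(D,6.00): a=5.1848, h=3.0196
  candidates: C₊=(3.5278,4.0000) cross=31.312; C₋=(2.3141,-1.9160) cross=-31.312
  mode - wants cross < 0 → take C=(2.3141,-1.9160) (cross=-31.312)
ex = (C−B)/|BC| = (0.7454,-0.6667); ey = (0.6667,0.7454)
P = B + 3.06·ex + -1.01·ey = (-0.5505,-0.7088)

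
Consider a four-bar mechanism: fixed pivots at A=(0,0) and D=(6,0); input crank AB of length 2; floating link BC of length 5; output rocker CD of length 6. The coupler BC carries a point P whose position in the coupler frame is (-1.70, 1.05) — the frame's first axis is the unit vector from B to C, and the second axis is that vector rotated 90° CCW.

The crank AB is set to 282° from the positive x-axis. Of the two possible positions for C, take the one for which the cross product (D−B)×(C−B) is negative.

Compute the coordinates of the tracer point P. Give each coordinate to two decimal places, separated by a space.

A=(0,0), D=(6.00,0)
B = A + 2.00·(cos282°, sin282°) = (0.4158, -1.9563)
|BD| = 5.9169
circle(B,5.00) ∩ circle(D,6.00): a=2.0289, h=4.5698
  candidates: C₊=(0.8197,3.0274) cross=27.039; C₋=(3.8416,-5.5983) cross=-27.039
  mode - wants cross < 0 → take C=(3.8416,-5.5983) (cross=-27.039)
ex = (C−B)/|BC| = (0.6851,-0.7284); ey = (0.7284,0.6851)
P = B + -1.70·ex + 1.05·ey = (0.0159,0.0014)

0.02 0.00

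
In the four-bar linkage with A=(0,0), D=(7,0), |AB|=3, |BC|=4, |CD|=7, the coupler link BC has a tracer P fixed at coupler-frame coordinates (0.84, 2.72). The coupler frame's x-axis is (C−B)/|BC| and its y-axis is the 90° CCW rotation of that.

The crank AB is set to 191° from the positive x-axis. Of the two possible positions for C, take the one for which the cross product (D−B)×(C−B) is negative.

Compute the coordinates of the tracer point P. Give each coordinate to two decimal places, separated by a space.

-0.84 1.34

A=(0,0), D=(7.00,0)
B = A + 3.00·(cos191°, sin191°) = (-2.9449, -0.5724)
|BD| = 9.9613
circle(B,4.00) ∩ circle(D,7.00): a=3.3243, h=2.2247
  candidates: C₊=(0.2461,1.8396) cross=22.161; C₋=(0.5017,-2.6024) cross=-22.161
  mode - wants cross < 0 → take C=(0.5017,-2.6024) (cross=-22.161)
ex = (C−B)/|BC| = (0.8617,-0.5075); ey = (0.5075,0.8617)
P = B + 0.84·ex + 2.72·ey = (-0.8407,1.3450)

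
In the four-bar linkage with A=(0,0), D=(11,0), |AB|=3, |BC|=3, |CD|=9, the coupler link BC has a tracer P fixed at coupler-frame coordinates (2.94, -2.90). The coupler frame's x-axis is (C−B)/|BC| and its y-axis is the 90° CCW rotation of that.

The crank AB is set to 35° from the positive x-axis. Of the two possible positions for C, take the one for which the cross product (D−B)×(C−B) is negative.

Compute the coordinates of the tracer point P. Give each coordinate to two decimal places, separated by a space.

A=(0,0), D=(11.00,0)
B = A + 3.00·(cos35°, sin35°) = (2.4575, 1.7207)
|BD| = 8.7141
circle(B,3.00) ∩ circle(D,9.00): a=0.2258, h=2.9915
  candidates: C₊=(3.2696,4.6087) cross=26.068; C₋=(2.0881,-1.2565) cross=-26.068
  mode - wants cross < 0 → take C=(2.0881,-1.2565) (cross=-26.068)
ex = (C−B)/|BC| = (-0.1231,-0.9924); ey = (0.9924,-0.1231)
P = B + 2.94·ex + -2.90·ey = (-0.7824,-0.8399)

-0.78 -0.84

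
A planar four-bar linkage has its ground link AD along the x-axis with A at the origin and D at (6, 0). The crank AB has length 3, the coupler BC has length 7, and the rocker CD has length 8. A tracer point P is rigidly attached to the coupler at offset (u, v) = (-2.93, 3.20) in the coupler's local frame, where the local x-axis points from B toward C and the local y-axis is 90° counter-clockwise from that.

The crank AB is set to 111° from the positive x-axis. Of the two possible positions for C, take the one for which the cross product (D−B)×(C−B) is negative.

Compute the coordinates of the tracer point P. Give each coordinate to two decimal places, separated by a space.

2.01 5.85

A=(0,0), D=(6.00,0)
B = A + 3.00·(cos111°, sin111°) = (-1.0751, 2.8007)
|BD| = 7.6093
circle(B,7.00) ∩ circle(D,8.00): a=2.8190, h=6.4073
  candidates: C₊=(3.9043,7.7206) cross=48.755; C₋=(-0.8123,-4.1943) cross=-48.755
  mode - wants cross < 0 → take C=(-0.8123,-4.1943) (cross=-48.755)
ex = (C−B)/|BC| = (0.0375,-0.9993); ey = (0.9993,0.0375)
P = B + -2.93·ex + 3.20·ey = (2.0126,5.8488)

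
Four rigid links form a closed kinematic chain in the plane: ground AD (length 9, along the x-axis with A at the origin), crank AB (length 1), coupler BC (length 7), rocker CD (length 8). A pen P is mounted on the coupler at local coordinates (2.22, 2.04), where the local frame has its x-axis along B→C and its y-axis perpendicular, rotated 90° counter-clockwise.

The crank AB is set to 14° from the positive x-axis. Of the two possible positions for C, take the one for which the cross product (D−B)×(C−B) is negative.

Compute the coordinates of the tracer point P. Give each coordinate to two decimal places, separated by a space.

A=(0,0), D=(9.00,0)
B = A + 1.00·(cos14°, sin14°) = (0.9703, 0.2419)
|BD| = 8.0333
circle(B,7.00) ∩ circle(D,8.00): a=3.0831, h=6.2845
  candidates: C₊=(4.2412,6.4307) cross=50.485; C₋=(3.8627,-6.1326) cross=-50.485
  mode - wants cross < 0 → take C=(3.8627,-6.1326) (cross=-50.485)
ex = (C−B)/|BC| = (0.4132,-0.9106); ey = (0.9106,0.4132)
P = B + 2.22·ex + 2.04·ey = (3.7453,-0.9368)

3.75 -0.94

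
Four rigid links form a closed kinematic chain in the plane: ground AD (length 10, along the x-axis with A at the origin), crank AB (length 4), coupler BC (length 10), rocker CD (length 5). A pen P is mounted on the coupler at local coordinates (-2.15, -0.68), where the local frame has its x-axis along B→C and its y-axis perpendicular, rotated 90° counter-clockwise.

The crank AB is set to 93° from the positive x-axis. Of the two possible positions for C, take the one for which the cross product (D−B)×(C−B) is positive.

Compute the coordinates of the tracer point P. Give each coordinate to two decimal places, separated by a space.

A=(0,0), D=(10.00,0)
B = A + 4.00·(cos93°, sin93°) = (-0.2093, 3.9945)
|BD| = 10.9630
circle(B,10.00) ∩ circle(D,5.00): a=8.9021, h=4.5555
  candidates: C₊=(9.7407,4.9933) cross=49.942; C₋=(6.4209,-3.4914) cross=-49.942
  mode + wants cross > 0 → take C=(9.7407,4.9933) (cross=49.942)
ex = (C−B)/|BC| = (0.9950,0.0999); ey = (-0.0999,0.9950)
P = B + -2.15·ex + -0.68·ey = (-2.2807,3.1032)

-2.28 3.10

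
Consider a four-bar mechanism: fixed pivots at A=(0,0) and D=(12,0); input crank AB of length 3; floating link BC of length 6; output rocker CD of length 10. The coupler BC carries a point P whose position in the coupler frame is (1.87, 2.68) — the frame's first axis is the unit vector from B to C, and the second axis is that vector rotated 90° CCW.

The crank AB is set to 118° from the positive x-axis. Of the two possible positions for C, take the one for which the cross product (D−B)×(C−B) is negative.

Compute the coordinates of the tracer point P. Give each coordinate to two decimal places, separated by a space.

1.86 2.79

A=(0,0), D=(12.00,0)
B = A + 3.00·(cos118°, sin118°) = (-1.4084, 2.6488)
|BD| = 13.6676
circle(B,6.00) ∩ circle(D,10.00): a=4.4925, h=3.9772
  candidates: C₊=(3.7697,5.6799) cross=54.358; C₋=(2.2281,-2.1236) cross=-54.358
  mode - wants cross < 0 → take C=(2.2281,-2.1236) (cross=-54.358)
ex = (C−B)/|BC| = (0.6061,-0.7954); ey = (0.7954,0.6061)
P = B + 1.87·ex + 2.68·ey = (1.8566,2.7857)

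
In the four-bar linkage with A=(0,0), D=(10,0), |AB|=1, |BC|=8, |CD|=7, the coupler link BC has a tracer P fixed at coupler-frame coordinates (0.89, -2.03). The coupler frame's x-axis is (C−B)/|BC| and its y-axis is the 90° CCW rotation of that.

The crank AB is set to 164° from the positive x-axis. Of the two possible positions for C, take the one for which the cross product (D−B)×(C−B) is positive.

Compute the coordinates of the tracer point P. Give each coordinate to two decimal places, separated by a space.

A=(0,0), D=(10.00,0)
B = A + 1.00·(cos164°, sin164°) = (-0.9613, 0.2756)
|BD| = 10.9647
circle(B,8.00) ∩ circle(D,7.00): a=6.1664, h=5.0966
  candidates: C₊=(5.3313,5.2157) cross=55.883; C₋=(5.0750,-4.9744) cross=-55.883
  mode + wants cross > 0 → take C=(5.3313,5.2157) (cross=55.883)
ex = (C−B)/|BC| = (0.7866,0.6175); ey = (-0.6175,0.7866)
P = B + 0.89·ex + -2.03·ey = (0.9923,-0.7715)

0.99 -0.77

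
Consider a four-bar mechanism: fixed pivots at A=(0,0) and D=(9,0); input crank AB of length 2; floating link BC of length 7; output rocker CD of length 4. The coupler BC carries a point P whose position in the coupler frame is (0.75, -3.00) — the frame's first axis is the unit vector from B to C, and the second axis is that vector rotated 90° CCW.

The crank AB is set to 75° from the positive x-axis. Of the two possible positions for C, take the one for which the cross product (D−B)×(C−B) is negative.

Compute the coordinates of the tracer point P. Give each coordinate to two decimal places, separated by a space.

-0.82 -0.86

A=(0,0), D=(9.00,0)
B = A + 2.00·(cos75°, sin75°) = (0.5176, 1.9319)
|BD| = 8.6996
circle(B,7.00) ∩ circle(D,4.00): a=6.2464, h=3.1594
  candidates: C₊=(7.3097,3.6253) cross=27.486; C₋=(5.9065,-2.5358) cross=-27.486
  mode - wants cross < 0 → take C=(5.9065,-2.5358) (cross=-27.486)
ex = (C−B)/|BC| = (0.7698,-0.6382); ey = (0.6382,0.7698)
P = B + 0.75·ex + -3.00·ey = (-0.8197,-0.8563)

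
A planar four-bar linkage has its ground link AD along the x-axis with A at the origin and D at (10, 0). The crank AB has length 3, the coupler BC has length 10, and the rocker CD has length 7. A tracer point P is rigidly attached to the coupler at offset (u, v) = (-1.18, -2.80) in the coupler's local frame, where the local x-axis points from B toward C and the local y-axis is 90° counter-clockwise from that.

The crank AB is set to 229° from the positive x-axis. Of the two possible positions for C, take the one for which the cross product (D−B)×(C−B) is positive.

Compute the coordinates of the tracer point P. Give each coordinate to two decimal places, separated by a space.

-0.78 -5.06

A=(0,0), D=(10.00,0)
B = A + 3.00·(cos229°, sin229°) = (-1.9682, -2.2641)
|BD| = 12.1805
circle(B,10.00) ∩ circle(D,7.00): a=8.1837, h=5.7469
  candidates: C₊=(5.0047,4.9038) cross=69.999; C₋=(7.1412,-6.3896) cross=-69.999
  mode + wants cross > 0 → take C=(5.0047,4.9038) (cross=69.999)
ex = (C−B)/|BC| = (0.6973,0.7168); ey = (-0.7168,0.6973)
P = B + -1.18·ex + -2.80·ey = (-0.7840,-5.0623)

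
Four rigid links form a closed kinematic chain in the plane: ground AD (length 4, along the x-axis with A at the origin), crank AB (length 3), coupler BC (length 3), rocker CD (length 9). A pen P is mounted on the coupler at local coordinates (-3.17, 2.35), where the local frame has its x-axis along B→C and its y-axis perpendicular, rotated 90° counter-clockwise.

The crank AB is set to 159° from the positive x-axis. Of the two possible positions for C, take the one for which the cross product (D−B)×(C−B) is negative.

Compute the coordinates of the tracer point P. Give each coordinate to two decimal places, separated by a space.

1.11 1.62

A=(0,0), D=(4.00,0)
B = A + 3.00·(cos159°, sin159°) = (-2.8007, 1.0751)
|BD| = 6.8852
circle(B,3.00) ∩ circle(D,9.00): a=-1.7860, h=2.4104
  candidates: C₊=(-4.1885,3.7348) cross=16.596; C₋=(-4.9412,-1.0269) cross=-16.596
  mode - wants cross < 0 → take C=(-4.9412,-1.0269) (cross=-16.596)
ex = (C−B)/|BC| = (-0.7135,-0.7007); ey = (0.7007,-0.7135)
P = B + -3.17·ex + 2.35·ey = (1.1076,1.6195)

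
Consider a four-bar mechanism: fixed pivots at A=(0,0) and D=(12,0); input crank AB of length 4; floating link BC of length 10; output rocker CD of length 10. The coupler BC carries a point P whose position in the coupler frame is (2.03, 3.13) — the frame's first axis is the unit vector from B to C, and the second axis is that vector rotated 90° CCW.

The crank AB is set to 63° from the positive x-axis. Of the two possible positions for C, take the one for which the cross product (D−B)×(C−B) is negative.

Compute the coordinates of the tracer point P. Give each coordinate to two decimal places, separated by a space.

5.33 2.31

A=(0,0), D=(12.00,0)
B = A + 4.00·(cos63°, sin63°) = (1.8160, 3.5640)
|BD| = 10.7897
circle(B,10.00) ∩ circle(D,10.00): a=5.3948, h=8.4200
  candidates: C₊=(9.6893,9.7294) cross=90.849; C₋=(4.1267,-6.1653) cross=-90.849
  mode - wants cross < 0 → take C=(4.1267,-6.1653) (cross=-90.849)
ex = (C−B)/|BC| = (0.2311,-0.9729); ey = (0.9729,0.2311)
P = B + 2.03·ex + 3.13·ey = (5.3303,2.3122)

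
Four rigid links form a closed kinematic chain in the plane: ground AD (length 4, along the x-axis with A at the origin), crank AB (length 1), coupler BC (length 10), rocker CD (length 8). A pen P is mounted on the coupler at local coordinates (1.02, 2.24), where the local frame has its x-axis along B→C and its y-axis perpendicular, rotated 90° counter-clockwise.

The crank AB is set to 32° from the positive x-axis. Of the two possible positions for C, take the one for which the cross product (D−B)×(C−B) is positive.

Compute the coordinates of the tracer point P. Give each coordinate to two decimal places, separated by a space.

0.43 2.96

A=(0,0), D=(4.00,0)
B = A + 1.00·(cos32°, sin32°) = (0.8480, 0.5299)
|BD| = 3.1962
circle(B,10.00) ∩ circle(D,8.00): a=7.2298, h=6.9087
  candidates: C₊=(9.1232,6.1443) cross=22.081; C₋=(6.8323,-7.4818) cross=-22.081
  mode + wants cross > 0 → take C=(9.1232,6.1443) (cross=22.081)
ex = (C−B)/|BC| = (0.8275,0.5614); ey = (-0.5614,0.8275)
P = B + 1.02·ex + 2.24·ey = (0.4345,2.9562)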